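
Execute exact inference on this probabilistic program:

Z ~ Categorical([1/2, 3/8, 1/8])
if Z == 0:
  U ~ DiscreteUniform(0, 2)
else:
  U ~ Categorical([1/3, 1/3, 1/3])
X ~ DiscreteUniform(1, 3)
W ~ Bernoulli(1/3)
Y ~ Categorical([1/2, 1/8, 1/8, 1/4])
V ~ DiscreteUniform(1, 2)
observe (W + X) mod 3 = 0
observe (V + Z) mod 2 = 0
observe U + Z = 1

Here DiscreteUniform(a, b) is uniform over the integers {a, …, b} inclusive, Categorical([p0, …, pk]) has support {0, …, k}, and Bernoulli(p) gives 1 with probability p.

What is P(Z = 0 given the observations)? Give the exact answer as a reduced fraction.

P(Z = 0 | obs) = 4/7

Enumerate traces; 16 have nonzero weight after conditioning:
  (Z=0, U=1, X=2, W=1, Y=0, V=2) weight 1/216
  (Z=0, U=1, X=2, W=1, Y=1, V=2) weight 1/864
  (Z=0, U=1, X=2, W=1, Y=2, V=2) weight 1/864
  (Z=0, U=1, X=2, W=1, Y=3, V=2) weight 1/432
  (Z=0, U=1, X=3, W=0, Y=0, V=2) weight 1/108
  (Z=0, U=1, X=3, W=0, Y=1, V=2) weight 1/432
  (Z=0, U=1, X=3, W=0, Y=2, V=2) weight 1/432
  (Z=0, U=1, X=3, W=0, Y=3, V=2) weight 1/216
  (Z=1, U=0, X=2, W=1, Y=0, V=1) weight 1/288
  … 7 more
Group by Z:
  weight(Z=0) = 1/36
  weight(Z=1) = 1/48
Total weight = 1/36 + 1/48 = 7/144
P(Z=0 | obs) = 1/36 / 7/144 = 4/7
P(Z=1 | obs) = 1/48 / 7/144 = 3/7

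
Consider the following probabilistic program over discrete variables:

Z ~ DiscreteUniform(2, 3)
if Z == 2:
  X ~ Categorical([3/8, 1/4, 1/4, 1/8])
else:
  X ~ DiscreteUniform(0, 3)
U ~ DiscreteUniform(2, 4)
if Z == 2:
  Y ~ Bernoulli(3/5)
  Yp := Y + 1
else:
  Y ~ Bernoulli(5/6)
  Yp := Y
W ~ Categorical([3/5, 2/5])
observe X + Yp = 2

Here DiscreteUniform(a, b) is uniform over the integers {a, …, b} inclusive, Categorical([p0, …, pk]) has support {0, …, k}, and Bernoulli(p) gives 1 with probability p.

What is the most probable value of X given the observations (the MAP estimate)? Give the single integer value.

argmax_v P(X = v | obs) = 1

Enumerate traces; 24 have nonzero weight after conditioning:
  (Z=2, X=0, U=2, Y=1, W=0) weight 9/400
  (Z=2, X=0, U=2, Y=1, W=1) weight 3/200
  (Z=2, X=0, U=3, Y=1, W=0) weight 9/400
  (Z=2, X=0, U=3, Y=1, W=1) weight 3/200
  (Z=2, X=0, U=4, Y=1, W=0) weight 9/400
  (Z=2, X=0, U=4, Y=1, W=1) weight 3/200
  (Z=2, X=1, U=2, Y=0, W=0) weight 1/100
  (Z=2, X=1, U=2, Y=0, W=1) weight 1/150
  (Z=3, X=2, U=2, Y=0, W=0) weight 1/240
  … 15 more
Group by X:
  weight(X=0) = 9/80
  weight(X=1) = 37/240
  weight(X=2) = 1/48
Total weight = 9/80 + 37/240 + 1/48 = 23/80
P(X=0 | obs) = 9/80 / 23/80 = 9/23
P(X=1 | obs) = 37/240 / 23/80 = 37/69
P(X=2 | obs) = 1/48 / 23/80 = 5/69
argmax = 1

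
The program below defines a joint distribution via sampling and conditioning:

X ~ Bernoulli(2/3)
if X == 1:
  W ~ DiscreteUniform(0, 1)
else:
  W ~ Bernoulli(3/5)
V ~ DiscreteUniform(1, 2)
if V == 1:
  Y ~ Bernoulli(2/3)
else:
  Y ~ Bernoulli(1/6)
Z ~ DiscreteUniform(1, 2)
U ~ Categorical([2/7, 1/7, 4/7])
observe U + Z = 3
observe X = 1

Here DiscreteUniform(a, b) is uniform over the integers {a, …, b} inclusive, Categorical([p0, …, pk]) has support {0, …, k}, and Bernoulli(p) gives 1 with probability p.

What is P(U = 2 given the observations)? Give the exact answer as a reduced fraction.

Enumerate traces; 16 have nonzero weight after conditioning:
  (X=1, W=0, V=1, Y=0, Z=1, U=2) weight 1/63
  (X=1, W=0, V=1, Y=0, Z=2, U=1) weight 1/252
  (X=1, W=0, V=1, Y=1, Z=1, U=2) weight 2/63
  (X=1, W=0, V=1, Y=1, Z=2, U=1) weight 1/126
  (X=1, W=0, V=2, Y=0, Z=1, U=2) weight 5/126
  (X=1, W=0, V=2, Y=0, Z=2, U=1) weight 5/504
  (X=1, W=0, V=2, Y=1, Z=1, U=2) weight 1/126
  (X=1, W=0, V=2, Y=1, Z=2, U=1) weight 1/504
  … 8 more
Group by U:
  weight(U=1) = 1/21
  weight(U=2) = 4/21
Total weight = 1/21 + 4/21 = 5/21
P(U=1 | obs) = 1/21 / 5/21 = 1/5
P(U=2 | obs) = 4/21 / 5/21 = 4/5

P(U = 2 | obs) = 4/5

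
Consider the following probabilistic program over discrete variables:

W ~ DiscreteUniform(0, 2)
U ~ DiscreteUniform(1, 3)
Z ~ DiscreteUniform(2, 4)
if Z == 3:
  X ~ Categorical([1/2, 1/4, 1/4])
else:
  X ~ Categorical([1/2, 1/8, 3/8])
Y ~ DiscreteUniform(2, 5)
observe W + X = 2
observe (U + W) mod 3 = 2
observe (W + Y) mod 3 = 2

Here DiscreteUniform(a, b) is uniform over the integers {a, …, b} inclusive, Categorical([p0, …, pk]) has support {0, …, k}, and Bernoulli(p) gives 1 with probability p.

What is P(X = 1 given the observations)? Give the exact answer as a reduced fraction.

Enumerate traces; 12 have nonzero weight after conditioning:
  (W=0, U=2, Z=2, X=2, Y=2) weight 1/288
  (W=0, U=2, Z=2, X=2, Y=5) weight 1/288
  (W=0, U=2, Z=3, X=2, Y=2) weight 1/432
  (W=0, U=2, Z=3, X=2, Y=5) weight 1/432
  (W=0, U=2, Z=4, X=2, Y=2) weight 1/288
  (W=0, U=2, Z=4, X=2, Y=5) weight 1/288
  (W=1, U=1, Z=2, X=1, Y=4) weight 1/864
  (W=1, U=1, Z=3, X=1, Y=4) weight 1/432
  (W=2, U=3, Z=2, X=0, Y=3) weight 1/216
  … 3 more
Group by X:
  weight(X=0) = 1/72
  weight(X=1) = 1/216
  weight(X=2) = 1/54
Total weight = 1/72 + 1/216 + 1/54 = 1/27
P(X=0 | obs) = 1/72 / 1/27 = 3/8
P(X=1 | obs) = 1/216 / 1/27 = 1/8
P(X=2 | obs) = 1/54 / 1/27 = 1/2

P(X = 1 | obs) = 1/8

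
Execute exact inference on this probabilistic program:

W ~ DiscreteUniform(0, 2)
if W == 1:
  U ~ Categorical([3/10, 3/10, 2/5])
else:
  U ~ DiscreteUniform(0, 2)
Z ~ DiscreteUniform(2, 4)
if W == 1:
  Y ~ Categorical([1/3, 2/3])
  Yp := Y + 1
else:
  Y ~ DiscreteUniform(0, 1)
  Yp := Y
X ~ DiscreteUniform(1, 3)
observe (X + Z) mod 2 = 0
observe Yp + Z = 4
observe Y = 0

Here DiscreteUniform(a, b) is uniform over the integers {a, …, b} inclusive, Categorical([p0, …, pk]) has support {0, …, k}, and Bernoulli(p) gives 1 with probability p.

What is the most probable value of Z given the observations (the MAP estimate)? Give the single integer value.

Enumerate traces; 12 have nonzero weight after conditioning:
  (W=0, U=0, Z=4, Y=0, X=2) weight 1/162
  (W=0, U=1, Z=4, Y=0, X=2) weight 1/162
  (W=0, U=2, Z=4, Y=0, X=2) weight 1/162
  (W=1, U=0, Z=3, Y=0, X=1) weight 1/270
  (W=1, U=0, Z=3, Y=0, X=3) weight 1/270
  (W=1, U=1, Z=3, Y=0, X=1) weight 1/270
  (W=1, U=1, Z=3, Y=0, X=3) weight 1/270
  (W=1, U=2, Z=3, Y=0, X=1) weight 2/405
  … 4 more
Group by Z:
  weight(Z=3) = 2/81
  weight(Z=4) = 1/27
Total weight = 2/81 + 1/27 = 5/81
P(Z=3 | obs) = 2/81 / 5/81 = 2/5
P(Z=4 | obs) = 1/27 / 5/81 = 3/5
argmax = 4

argmax_v P(Z = v | obs) = 4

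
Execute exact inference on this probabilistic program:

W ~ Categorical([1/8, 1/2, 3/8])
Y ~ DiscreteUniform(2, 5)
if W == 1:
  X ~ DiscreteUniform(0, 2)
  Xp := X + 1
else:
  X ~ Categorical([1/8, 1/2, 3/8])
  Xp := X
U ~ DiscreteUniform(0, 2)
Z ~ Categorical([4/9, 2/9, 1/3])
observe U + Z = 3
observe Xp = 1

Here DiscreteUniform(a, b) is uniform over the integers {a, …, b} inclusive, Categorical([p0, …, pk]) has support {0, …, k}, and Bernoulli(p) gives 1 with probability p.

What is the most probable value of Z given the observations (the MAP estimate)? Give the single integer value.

Enumerate traces; 24 have nonzero weight after conditioning:
  (W=0, Y=2, X=1, U=1, Z=2) weight 1/576
  (W=0, Y=2, X=1, U=2, Z=1) weight 1/864
  (W=0, Y=3, X=1, U=1, Z=2) weight 1/576
  (W=0, Y=3, X=1, U=2, Z=1) weight 1/864
  (W=0, Y=4, X=1, U=1, Z=2) weight 1/576
  (W=0, Y=4, X=1, U=2, Z=1) weight 1/864
  (W=0, Y=5, X=1, U=1, Z=2) weight 1/576
  (W=0, Y=5, X=1, U=2, Z=1) weight 1/864
  … 16 more
Group by Z:
  weight(Z=1) = 5/162
  weight(Z=2) = 5/108
Total weight = 5/162 + 5/108 = 25/324
P(Z=1 | obs) = 5/162 / 25/324 = 2/5
P(Z=2 | obs) = 5/108 / 25/324 = 3/5
argmax = 2

argmax_v P(Z = v | obs) = 2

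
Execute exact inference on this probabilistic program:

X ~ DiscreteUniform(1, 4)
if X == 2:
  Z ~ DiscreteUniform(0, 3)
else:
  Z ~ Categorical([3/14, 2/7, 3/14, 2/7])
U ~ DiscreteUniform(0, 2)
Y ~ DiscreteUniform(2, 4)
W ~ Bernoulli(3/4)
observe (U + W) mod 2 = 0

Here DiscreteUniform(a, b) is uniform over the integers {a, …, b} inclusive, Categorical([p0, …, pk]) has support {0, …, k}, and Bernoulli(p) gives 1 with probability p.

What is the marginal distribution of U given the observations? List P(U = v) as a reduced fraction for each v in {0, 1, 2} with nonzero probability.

P(U=0) = 1/5, P(U=1) = 3/5, P(U=2) = 1/5

Enumerate traces; 144 have nonzero weight after conditioning:
  (X=1, Z=0, U=0, Y=2, W=0) weight 1/672
  (X=1, Z=0, U=0, Y=3, W=0) weight 1/672
  (X=1, Z=0, U=0, Y=4, W=0) weight 1/672
  (X=1, Z=0, U=1, Y=2, W=1) weight 1/224
  (X=1, Z=0, U=1, Y=3, W=1) weight 1/224
  (X=1, Z=0, U=1, Y=4, W=1) weight 1/224
  (X=1, Z=0, U=2, Y=2, W=0) weight 1/672
  (X=1, Z=0, U=2, Y=3, W=0) weight 1/672
  … 136 more
Group by U:
  weight(U=0) = 1/12
  weight(U=1) = 1/4
  weight(U=2) = 1/12
Total weight = 1/12 + 1/4 + 1/12 = 5/12
P(U=0 | obs) = 1/12 / 5/12 = 1/5
P(U=1 | obs) = 1/4 / 5/12 = 3/5
P(U=2 | obs) = 1/12 / 5/12 = 1/5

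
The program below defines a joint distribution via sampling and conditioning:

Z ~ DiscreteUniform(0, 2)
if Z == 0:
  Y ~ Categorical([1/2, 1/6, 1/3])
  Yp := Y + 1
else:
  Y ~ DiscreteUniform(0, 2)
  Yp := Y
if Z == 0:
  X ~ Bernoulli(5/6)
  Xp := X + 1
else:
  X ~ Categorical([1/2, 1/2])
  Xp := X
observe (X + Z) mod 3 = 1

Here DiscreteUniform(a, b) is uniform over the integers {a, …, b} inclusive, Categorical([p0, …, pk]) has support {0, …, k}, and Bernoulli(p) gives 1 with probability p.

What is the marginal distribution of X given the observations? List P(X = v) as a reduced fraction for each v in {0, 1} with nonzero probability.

Enumerate traces; 6 have nonzero weight after conditioning:
  (Z=0, Y=0, X=1) weight 5/36
  (Z=0, Y=1, X=1) weight 5/108
  (Z=0, Y=2, X=1) weight 5/54
  (Z=1, Y=0, X=0) weight 1/18
  (Z=1, Y=1, X=0) weight 1/18
  (Z=1, Y=2, X=0) weight 1/18
Group by X:
  weight(X=0) = 1/6
  weight(X=1) = 5/18
Total weight = 1/6 + 5/18 = 4/9
P(X=0 | obs) = 1/6 / 4/9 = 3/8
P(X=1 | obs) = 5/18 / 4/9 = 5/8

P(X=0) = 3/8, P(X=1) = 5/8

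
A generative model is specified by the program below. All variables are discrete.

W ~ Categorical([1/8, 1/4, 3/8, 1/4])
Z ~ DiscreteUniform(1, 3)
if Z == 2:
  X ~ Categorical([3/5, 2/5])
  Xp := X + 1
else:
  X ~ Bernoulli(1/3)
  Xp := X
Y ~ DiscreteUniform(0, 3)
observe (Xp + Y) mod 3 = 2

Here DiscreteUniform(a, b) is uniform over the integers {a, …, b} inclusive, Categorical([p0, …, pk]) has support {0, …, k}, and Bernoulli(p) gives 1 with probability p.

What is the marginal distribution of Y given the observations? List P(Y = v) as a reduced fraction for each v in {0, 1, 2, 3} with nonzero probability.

Enumerate traces; 28 have nonzero weight after conditioning:
  (W=0, Z=1, X=0, Y=2) weight 1/144
  (W=0, Z=1, X=1, Y=1) weight 1/288
  (W=0, Z=2, X=0, Y=1) weight 1/160
  (W=0, Z=2, X=1, Y=0) weight 1/240
  (W=0, Z=2, X=1, Y=3) weight 1/240
  (W=0, Z=3, X=0, Y=2) weight 1/144
  (W=0, Z=3, X=1, Y=1) weight 1/288
  (W=1, Z=1, X=0, Y=2) weight 1/72
  … 20 more
Group by Y:
  weight(Y=0) = 1/30
  weight(Y=1) = 19/180
  weight(Y=2) = 1/9
  weight(Y=3) = 1/30
Total weight = 1/30 + 19/180 + 1/9 + 1/30 = 17/60
P(Y=0 | obs) = 1/30 / 17/60 = 2/17
P(Y=1 | obs) = 19/180 / 17/60 = 19/51
P(Y=2 | obs) = 1/9 / 17/60 = 20/51
P(Y=3 | obs) = 1/30 / 17/60 = 2/17

P(Y=0) = 2/17, P(Y=1) = 19/51, P(Y=2) = 20/51, P(Y=3) = 2/17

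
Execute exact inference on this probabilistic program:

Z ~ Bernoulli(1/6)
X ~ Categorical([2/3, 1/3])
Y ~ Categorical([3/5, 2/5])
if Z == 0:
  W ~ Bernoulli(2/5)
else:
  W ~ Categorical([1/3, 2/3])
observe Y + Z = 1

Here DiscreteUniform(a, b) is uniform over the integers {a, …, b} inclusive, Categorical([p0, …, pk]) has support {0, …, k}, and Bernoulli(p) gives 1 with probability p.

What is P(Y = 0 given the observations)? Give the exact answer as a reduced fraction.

Enumerate traces; 8 have nonzero weight after conditioning:
  (Z=0, X=0, Y=1, W=0) weight 2/15
  (Z=0, X=0, Y=1, W=1) weight 4/45
  (Z=0, X=1, Y=1, W=0) weight 1/15
  (Z=0, X=1, Y=1, W=1) weight 2/45
  (Z=1, X=0, Y=0, W=0) weight 1/45
  (Z=1, X=0, Y=0, W=1) weight 2/45
  (Z=1, X=1, Y=0, W=0) weight 1/90
  (Z=1, X=1, Y=0, W=1) weight 1/45
Group by Y:
  weight(Y=0) = 1/10
  weight(Y=1) = 1/3
Total weight = 1/10 + 1/3 = 13/30
P(Y=0 | obs) = 1/10 / 13/30 = 3/13
P(Y=1 | obs) = 1/3 / 13/30 = 10/13

P(Y = 0 | obs) = 3/13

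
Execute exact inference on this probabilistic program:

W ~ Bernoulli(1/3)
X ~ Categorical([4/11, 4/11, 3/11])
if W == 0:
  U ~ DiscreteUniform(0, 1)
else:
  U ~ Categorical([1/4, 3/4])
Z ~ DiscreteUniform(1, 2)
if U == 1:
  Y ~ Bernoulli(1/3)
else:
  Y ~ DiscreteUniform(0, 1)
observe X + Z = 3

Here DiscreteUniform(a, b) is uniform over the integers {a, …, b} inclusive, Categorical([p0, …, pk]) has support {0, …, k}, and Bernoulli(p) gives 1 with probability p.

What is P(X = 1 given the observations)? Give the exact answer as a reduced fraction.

P(X = 1 | obs) = 4/7

Enumerate traces; 16 have nonzero weight after conditioning:
  (W=0, X=1, U=0, Z=2, Y=0) weight 1/33
  (W=0, X=1, U=0, Z=2, Y=1) weight 1/33
  (W=0, X=1, U=1, Z=2, Y=0) weight 4/99
  (W=0, X=1, U=1, Z=2, Y=1) weight 2/99
  (W=0, X=2, U=0, Z=1, Y=0) weight 1/44
  (W=0, X=2, U=0, Z=1, Y=1) weight 1/44
  (W=0, X=2, U=1, Z=1, Y=0) weight 1/33
  (W=0, X=2, U=1, Z=1, Y=1) weight 1/66
  … 8 more
Group by X:
  weight(X=1) = 2/11
  weight(X=2) = 3/22
Total weight = 2/11 + 3/22 = 7/22
P(X=1 | obs) = 2/11 / 7/22 = 4/7
P(X=2 | obs) = 3/22 / 7/22 = 3/7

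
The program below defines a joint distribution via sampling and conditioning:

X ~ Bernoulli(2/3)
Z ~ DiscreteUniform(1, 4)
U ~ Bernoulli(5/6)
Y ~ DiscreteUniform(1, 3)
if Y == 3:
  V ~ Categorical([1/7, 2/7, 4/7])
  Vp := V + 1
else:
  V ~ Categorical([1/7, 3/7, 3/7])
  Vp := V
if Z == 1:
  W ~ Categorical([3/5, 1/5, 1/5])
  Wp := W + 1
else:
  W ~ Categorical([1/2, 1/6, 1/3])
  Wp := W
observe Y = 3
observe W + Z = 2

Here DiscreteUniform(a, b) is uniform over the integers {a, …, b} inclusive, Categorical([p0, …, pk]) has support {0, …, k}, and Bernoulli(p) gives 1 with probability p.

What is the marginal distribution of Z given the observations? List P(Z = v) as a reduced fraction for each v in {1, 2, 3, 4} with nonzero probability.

P(Z=1) = 2/7, P(Z=2) = 5/7

Enumerate traces; 24 have nonzero weight after conditioning:
  (X=0, Z=1, U=0, Y=3, V=0, W=1) weight 1/7560
  (X=0, Z=1, U=0, Y=3, V=1, W=1) weight 1/3780
  (X=0, Z=1, U=0, Y=3, V=2, W=1) weight 1/1890
  (X=0, Z=1, U=1, Y=3, V=0, W=1) weight 1/1512
  (X=0, Z=1, U=1, Y=3, V=1, W=1) weight 1/756
  (X=0, Z=1, U=1, Y=3, V=2, W=1) weight 1/378
  (X=0, Z=2, U=0, Y=3, V=0, W=0) weight 1/3024
  (X=0, Z=2, U=0, Y=3, V=1, W=0) weight 1/1512
  … 16 more
Group by Z:
  weight(Z=1) = 1/60
  weight(Z=2) = 1/24
Total weight = 1/60 + 1/24 = 7/120
P(Z=1 | obs) = 1/60 / 7/120 = 2/7
P(Z=2 | obs) = 1/24 / 7/120 = 5/7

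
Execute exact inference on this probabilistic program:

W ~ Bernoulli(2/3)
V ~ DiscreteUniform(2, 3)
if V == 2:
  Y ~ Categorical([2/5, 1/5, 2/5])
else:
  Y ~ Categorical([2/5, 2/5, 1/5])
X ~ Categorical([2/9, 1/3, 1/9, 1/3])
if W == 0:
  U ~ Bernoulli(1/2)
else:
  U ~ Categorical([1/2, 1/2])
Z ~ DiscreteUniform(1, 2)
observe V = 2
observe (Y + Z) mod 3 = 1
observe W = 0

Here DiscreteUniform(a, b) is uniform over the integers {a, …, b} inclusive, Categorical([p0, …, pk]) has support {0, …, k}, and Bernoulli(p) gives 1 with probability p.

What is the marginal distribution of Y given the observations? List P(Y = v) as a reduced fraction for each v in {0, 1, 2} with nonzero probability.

Enumerate traces; 16 have nonzero weight after conditioning:
  (W=0, V=2, Y=0, X=0, U=0, Z=1) weight 1/270
  (W=0, V=2, Y=0, X=0, U=1, Z=1) weight 1/270
  (W=0, V=2, Y=0, X=1, U=0, Z=1) weight 1/180
  (W=0, V=2, Y=0, X=1, U=1, Z=1) weight 1/180
  (W=0, V=2, Y=0, X=2, U=0, Z=1) weight 1/540
  (W=0, V=2, Y=0, X=2, U=1, Z=1) weight 1/540
  (W=0, V=2, Y=0, X=3, U=0, Z=1) weight 1/180
  (W=0, V=2, Y=0, X=3, U=1, Z=1) weight 1/180
  (W=0, V=2, Y=2, X=0, U=0, Z=2) weight 1/270
  … 7 more
Group by Y:
  weight(Y=0) = 1/30
  weight(Y=2) = 1/30
Total weight = 1/30 + 1/30 = 1/15
P(Y=0 | obs) = 1/30 / 1/15 = 1/2
P(Y=2 | obs) = 1/30 / 1/15 = 1/2

P(Y=0) = 1/2, P(Y=2) = 1/2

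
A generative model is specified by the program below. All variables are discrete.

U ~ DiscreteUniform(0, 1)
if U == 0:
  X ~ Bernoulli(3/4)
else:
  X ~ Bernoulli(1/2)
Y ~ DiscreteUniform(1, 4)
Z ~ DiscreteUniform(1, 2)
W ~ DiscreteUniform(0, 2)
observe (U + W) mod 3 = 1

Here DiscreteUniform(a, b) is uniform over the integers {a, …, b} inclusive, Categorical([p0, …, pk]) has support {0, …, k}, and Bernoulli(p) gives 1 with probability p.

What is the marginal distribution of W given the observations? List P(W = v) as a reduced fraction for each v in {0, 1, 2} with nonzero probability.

Enumerate traces; 32 have nonzero weight after conditioning:
  (U=0, X=0, Y=1, Z=1, W=1) weight 1/192
  (U=0, X=0, Y=1, Z=2, W=1) weight 1/192
  (U=0, X=0, Y=2, Z=1, W=1) weight 1/192
  (U=0, X=0, Y=2, Z=2, W=1) weight 1/192
  (U=0, X=0, Y=3, Z=1, W=1) weight 1/192
  (U=0, X=0, Y=3, Z=2, W=1) weight 1/192
  (U=0, X=0, Y=4, Z=1, W=1) weight 1/192
  (U=0, X=0, Y=4, Z=2, W=1) weight 1/192
  (U=1, X=0, Y=1, Z=1, W=0) weight 1/96
  … 23 more
Group by W:
  weight(W=0) = 1/6
  weight(W=1) = 1/6
Total weight = 1/6 + 1/6 = 1/3
P(W=0 | obs) = 1/6 / 1/3 = 1/2
P(W=1 | obs) = 1/6 / 1/3 = 1/2

P(W=0) = 1/2, P(W=1) = 1/2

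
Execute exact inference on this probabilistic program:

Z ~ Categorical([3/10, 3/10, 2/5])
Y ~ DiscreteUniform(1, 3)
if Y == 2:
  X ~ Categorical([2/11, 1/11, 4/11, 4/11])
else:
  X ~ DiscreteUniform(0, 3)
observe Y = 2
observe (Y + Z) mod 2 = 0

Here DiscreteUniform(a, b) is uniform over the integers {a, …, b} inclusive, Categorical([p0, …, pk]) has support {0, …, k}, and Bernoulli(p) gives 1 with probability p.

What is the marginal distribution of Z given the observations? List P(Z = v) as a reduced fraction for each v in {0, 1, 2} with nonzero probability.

Enumerate traces; 8 have nonzero weight after conditioning:
  (Z=0, Y=2, X=0) weight 1/55
  (Z=0, Y=2, X=1) weight 1/110
  (Z=0, Y=2, X=2) weight 2/55
  (Z=0, Y=2, X=3) weight 2/55
  (Z=2, Y=2, X=0) weight 4/165
  (Z=2, Y=2, X=1) weight 2/165
  (Z=2, Y=2, X=2) weight 8/165
  (Z=2, Y=2, X=3) weight 8/165
Group by Z:
  weight(Z=0) = 1/10
  weight(Z=2) = 2/15
Total weight = 1/10 + 2/15 = 7/30
P(Z=0 | obs) = 1/10 / 7/30 = 3/7
P(Z=2 | obs) = 2/15 / 7/30 = 4/7

P(Z=0) = 3/7, P(Z=2) = 4/7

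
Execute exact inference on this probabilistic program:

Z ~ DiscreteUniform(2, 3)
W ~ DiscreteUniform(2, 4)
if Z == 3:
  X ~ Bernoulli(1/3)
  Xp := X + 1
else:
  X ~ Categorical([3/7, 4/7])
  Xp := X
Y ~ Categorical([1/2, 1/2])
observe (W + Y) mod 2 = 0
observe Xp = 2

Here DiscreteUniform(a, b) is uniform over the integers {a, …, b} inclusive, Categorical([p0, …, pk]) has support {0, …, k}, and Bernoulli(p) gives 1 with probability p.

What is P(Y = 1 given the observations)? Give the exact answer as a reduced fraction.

P(Y = 1 | obs) = 1/3

Enumerate traces; 3 have nonzero weight after conditioning:
  (Z=3, W=2, X=1, Y=0) weight 1/36
  (Z=3, W=3, X=1, Y=1) weight 1/36
  (Z=3, W=4, X=1, Y=0) weight 1/36
Group by Y:
  weight(Y=0) = 1/18
  weight(Y=1) = 1/36
Total weight = 1/18 + 1/36 = 1/12
P(Y=0 | obs) = 1/18 / 1/12 = 2/3
P(Y=1 | obs) = 1/36 / 1/12 = 1/3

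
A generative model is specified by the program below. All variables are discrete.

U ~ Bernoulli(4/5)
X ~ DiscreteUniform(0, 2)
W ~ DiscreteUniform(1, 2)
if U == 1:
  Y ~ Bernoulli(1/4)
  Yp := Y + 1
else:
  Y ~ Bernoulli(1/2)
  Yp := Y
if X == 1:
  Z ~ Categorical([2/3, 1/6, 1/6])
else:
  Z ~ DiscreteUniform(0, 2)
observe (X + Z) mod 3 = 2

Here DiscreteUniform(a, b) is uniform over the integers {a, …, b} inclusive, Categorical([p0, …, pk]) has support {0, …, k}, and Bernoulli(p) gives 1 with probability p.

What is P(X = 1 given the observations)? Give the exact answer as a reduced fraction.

P(X = 1 | obs) = 1/5

Enumerate traces; 24 have nonzero weight after conditioning:
  (U=0, X=0, W=1, Y=0, Z=2) weight 1/180
  (U=0, X=0, W=1, Y=1, Z=2) weight 1/180
  (U=0, X=0, W=2, Y=0, Z=2) weight 1/180
  (U=0, X=0, W=2, Y=1, Z=2) weight 1/180
  (U=0, X=1, W=1, Y=0, Z=1) weight 1/360
  (U=0, X=1, W=1, Y=1, Z=1) weight 1/360
  (U=0, X=1, W=2, Y=0, Z=1) weight 1/360
  (U=0, X=1, W=2, Y=1, Z=1) weight 1/360
  (U=0, X=2, W=1, Y=0, Z=0) weight 1/180
  … 15 more
Group by X:
  weight(X=0) = 1/9
  weight(X=1) = 1/18
  weight(X=2) = 1/9
Total weight = 1/9 + 1/18 + 1/9 = 5/18
P(X=0 | obs) = 1/9 / 5/18 = 2/5
P(X=1 | obs) = 1/18 / 5/18 = 1/5
P(X=2 | obs) = 1/9 / 5/18 = 2/5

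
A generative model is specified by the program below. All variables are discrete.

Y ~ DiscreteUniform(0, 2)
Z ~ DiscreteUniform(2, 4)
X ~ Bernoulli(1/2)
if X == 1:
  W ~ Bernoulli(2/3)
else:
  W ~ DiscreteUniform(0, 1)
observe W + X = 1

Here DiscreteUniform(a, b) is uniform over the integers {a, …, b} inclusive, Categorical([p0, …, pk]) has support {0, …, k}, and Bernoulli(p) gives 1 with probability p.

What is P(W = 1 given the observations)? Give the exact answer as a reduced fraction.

P(W = 1 | obs) = 3/5

Enumerate traces; 18 have nonzero weight after conditioning:
  (Y=0, Z=2, X=0, W=1) weight 1/36
  (Y=0, Z=2, X=1, W=0) weight 1/54
  (Y=0, Z=3, X=0, W=1) weight 1/36
  (Y=0, Z=3, X=1, W=0) weight 1/54
  (Y=0, Z=4, X=0, W=1) weight 1/36
  (Y=0, Z=4, X=1, W=0) weight 1/54
  (Y=1, Z=2, X=0, W=1) weight 1/36
  (Y=1, Z=2, X=1, W=0) weight 1/54
  … 10 more
Group by W:
  weight(W=0) = 1/6
  weight(W=1) = 1/4
Total weight = 1/6 + 1/4 = 5/12
P(W=0 | obs) = 1/6 / 5/12 = 2/5
P(W=1 | obs) = 1/4 / 5/12 = 3/5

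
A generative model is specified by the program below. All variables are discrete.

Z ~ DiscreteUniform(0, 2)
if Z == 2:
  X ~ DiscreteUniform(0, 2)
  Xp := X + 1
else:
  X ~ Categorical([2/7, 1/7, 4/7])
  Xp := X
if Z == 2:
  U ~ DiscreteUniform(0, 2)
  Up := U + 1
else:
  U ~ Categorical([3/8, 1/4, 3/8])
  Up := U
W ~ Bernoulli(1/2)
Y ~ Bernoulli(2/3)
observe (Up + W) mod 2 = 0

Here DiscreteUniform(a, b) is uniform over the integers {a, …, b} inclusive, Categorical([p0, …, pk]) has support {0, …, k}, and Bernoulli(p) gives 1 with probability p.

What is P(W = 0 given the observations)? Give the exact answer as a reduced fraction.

Enumerate traces; 54 have nonzero weight after conditioning:
  (Z=0, X=0, U=0, W=0, Y=0) weight 1/168
  (Z=0, X=0, U=0, W=0, Y=1) weight 1/84
  (Z=0, X=0, U=1, W=1, Y=0) weight 1/252
  (Z=0, X=0, U=1, W=1, Y=1) weight 1/126
  (Z=0, X=0, U=2, W=0, Y=0) weight 1/168
  (Z=0, X=0, U=2, W=0, Y=1) weight 1/84
  (Z=0, X=1, U=0, W=0, Y=0) weight 1/336
  (Z=0, X=1, U=0, W=0, Y=1) weight 1/168
  … 46 more
Group by W:
  weight(W=0) = 11/36
  weight(W=1) = 7/36
Total weight = 11/36 + 7/36 = 1/2
P(W=0 | obs) = 11/36 / 1/2 = 11/18
P(W=1 | obs) = 7/36 / 1/2 = 7/18

P(W = 0 | obs) = 11/18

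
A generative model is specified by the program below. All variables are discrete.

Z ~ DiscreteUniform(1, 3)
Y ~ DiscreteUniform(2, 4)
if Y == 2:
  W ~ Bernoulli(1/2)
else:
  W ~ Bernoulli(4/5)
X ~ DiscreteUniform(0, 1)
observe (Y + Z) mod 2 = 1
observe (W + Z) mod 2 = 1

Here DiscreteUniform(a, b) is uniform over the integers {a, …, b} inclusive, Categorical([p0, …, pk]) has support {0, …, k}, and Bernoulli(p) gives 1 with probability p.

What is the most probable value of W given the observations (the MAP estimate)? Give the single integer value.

argmax_v P(W = v | obs) = 0

Enumerate traces; 10 have nonzero weight after conditioning:
  (Z=1, Y=2, W=0, X=0) weight 1/36
  (Z=1, Y=2, W=0, X=1) weight 1/36
  (Z=1, Y=4, W=0, X=0) weight 1/90
  (Z=1, Y=4, W=0, X=1) weight 1/90
  (Z=2, Y=3, W=1, X=0) weight 2/45
  (Z=2, Y=3, W=1, X=1) weight 2/45
  (Z=3, Y=2, W=0, X=0) weight 1/36
  (Z=3, Y=2, W=0, X=1) weight 1/36
  … 2 more
Group by W:
  weight(W=0) = 7/45
  weight(W=1) = 4/45
Total weight = 7/45 + 4/45 = 11/45
P(W=0 | obs) = 7/45 / 11/45 = 7/11
P(W=1 | obs) = 4/45 / 11/45 = 4/11
argmax = 0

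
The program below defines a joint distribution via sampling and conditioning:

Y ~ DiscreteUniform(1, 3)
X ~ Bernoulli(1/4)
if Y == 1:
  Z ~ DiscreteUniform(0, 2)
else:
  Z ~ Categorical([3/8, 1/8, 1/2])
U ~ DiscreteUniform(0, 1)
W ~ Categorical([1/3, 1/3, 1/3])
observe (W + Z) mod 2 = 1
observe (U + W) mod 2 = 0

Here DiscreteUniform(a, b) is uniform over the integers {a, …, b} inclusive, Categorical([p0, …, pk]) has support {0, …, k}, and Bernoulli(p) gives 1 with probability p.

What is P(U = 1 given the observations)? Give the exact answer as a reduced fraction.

Enumerate traces; 24 have nonzero weight after conditioning:
  (Y=1, X=0, Z=0, U=1, W=1) weight 1/72
  (Y=1, X=0, Z=1, U=0, W=0) weight 1/72
  (Y=1, X=0, Z=1, U=0, W=2) weight 1/72
  (Y=1, X=0, Z=2, U=1, W=1) weight 1/72
  (Y=1, X=1, Z=0, U=1, W=1) weight 1/216
  (Y=1, X=1, Z=1, U=0, W=0) weight 1/216
  (Y=1, X=1, Z=1, U=0, W=2) weight 1/216
  (Y=1, X=1, Z=2, U=1, W=1) weight 1/216
  … 16 more
Group by U:
  weight(U=0) = 7/108
  weight(U=1) = 29/216
Total weight = 7/108 + 29/216 = 43/216
P(U=0 | obs) = 7/108 / 43/216 = 14/43
P(U=1 | obs) = 29/216 / 43/216 = 29/43

P(U = 1 | obs) = 29/43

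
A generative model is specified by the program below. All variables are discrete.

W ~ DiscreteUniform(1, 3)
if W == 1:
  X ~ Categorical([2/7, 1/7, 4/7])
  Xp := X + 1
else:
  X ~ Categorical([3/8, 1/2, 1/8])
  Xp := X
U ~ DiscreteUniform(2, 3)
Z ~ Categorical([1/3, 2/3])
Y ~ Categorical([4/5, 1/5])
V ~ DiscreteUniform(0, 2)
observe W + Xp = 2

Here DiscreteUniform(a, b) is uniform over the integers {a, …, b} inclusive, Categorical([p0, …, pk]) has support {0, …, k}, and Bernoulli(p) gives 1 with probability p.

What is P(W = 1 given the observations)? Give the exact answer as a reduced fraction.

Enumerate traces; 48 have nonzero weight after conditioning:
  (W=1, X=0, U=2, Z=0, Y=0, V=0) weight 4/945
  (W=1, X=0, U=2, Z=0, Y=0, V=1) weight 4/945
  (W=1, X=0, U=2, Z=0, Y=0, V=2) weight 4/945
  (W=1, X=0, U=2, Z=0, Y=1, V=0) weight 1/945
  (W=1, X=0, U=2, Z=0, Y=1, V=1) weight 1/945
  (W=1, X=0, U=2, Z=0, Y=1, V=2) weight 1/945
  (W=1, X=0, U=2, Z=1, Y=0, V=0) weight 8/945
  (W=1, X=0, U=2, Z=1, Y=0, V=1) weight 8/945
  (W=2, X=0, U=2, Z=0, Y=0, V=0) weight 1/180
  … 39 more
Group by W:
  weight(W=1) = 2/21
  weight(W=2) = 1/8
Total weight = 2/21 + 1/8 = 37/168
P(W=1 | obs) = 2/21 / 37/168 = 16/37
P(W=2 | obs) = 1/8 / 37/168 = 21/37

P(W = 1 | obs) = 16/37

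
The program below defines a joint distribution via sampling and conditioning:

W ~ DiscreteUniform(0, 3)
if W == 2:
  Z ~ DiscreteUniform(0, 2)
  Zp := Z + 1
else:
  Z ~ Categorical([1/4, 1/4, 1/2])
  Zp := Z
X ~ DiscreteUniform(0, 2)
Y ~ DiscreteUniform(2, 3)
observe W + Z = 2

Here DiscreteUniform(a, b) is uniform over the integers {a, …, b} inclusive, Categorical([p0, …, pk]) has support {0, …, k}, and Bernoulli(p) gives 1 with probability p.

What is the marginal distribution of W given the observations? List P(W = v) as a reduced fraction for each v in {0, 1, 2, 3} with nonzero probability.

Enumerate traces; 18 have nonzero weight after conditioning:
  (W=0, Z=2, X=0, Y=2) weight 1/48
  (W=0, Z=2, X=0, Y=3) weight 1/48
  (W=0, Z=2, X=1, Y=2) weight 1/48
  (W=0, Z=2, X=1, Y=3) weight 1/48
  (W=0, Z=2, X=2, Y=2) weight 1/48
  (W=0, Z=2, X=2, Y=3) weight 1/48
  (W=1, Z=1, X=0, Y=2) weight 1/96
  (W=1, Z=1, X=0, Y=3) weight 1/96
  (W=2, Z=0, X=0, Y=2) weight 1/72
  … 9 more
Group by W:
  weight(W=0) = 1/8
  weight(W=1) = 1/16
  weight(W=2) = 1/12
Total weight = 1/8 + 1/16 + 1/12 = 13/48
P(W=0 | obs) = 1/8 / 13/48 = 6/13
P(W=1 | obs) = 1/16 / 13/48 = 3/13
P(W=2 | obs) = 1/12 / 13/48 = 4/13

P(W=0) = 6/13, P(W=1) = 3/13, P(W=2) = 4/13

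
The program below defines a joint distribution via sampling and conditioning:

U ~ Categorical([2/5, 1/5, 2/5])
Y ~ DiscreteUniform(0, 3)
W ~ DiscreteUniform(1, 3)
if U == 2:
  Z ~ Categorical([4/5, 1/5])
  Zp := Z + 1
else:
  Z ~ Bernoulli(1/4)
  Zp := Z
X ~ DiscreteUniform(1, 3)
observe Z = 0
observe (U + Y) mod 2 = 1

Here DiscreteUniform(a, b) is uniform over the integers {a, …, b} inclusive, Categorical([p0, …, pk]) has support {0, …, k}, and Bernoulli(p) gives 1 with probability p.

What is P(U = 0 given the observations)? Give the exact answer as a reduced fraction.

Enumerate traces; 54 have nonzero weight after conditioning:
  (U=0, Y=1, W=1, Z=0, X=1) weight 1/120
  (U=0, Y=1, W=1, Z=0, X=2) weight 1/120
  (U=0, Y=1, W=1, Z=0, X=3) weight 1/120
  (U=0, Y=1, W=2, Z=0, X=1) weight 1/120
  (U=0, Y=1, W=2, Z=0, X=2) weight 1/120
  (U=0, Y=1, W=2, Z=0, X=3) weight 1/120
  (U=0, Y=1, W=3, Z=0, X=1) weight 1/120
  (U=0, Y=1, W=3, Z=0, X=2) weight 1/120
  (U=1, Y=0, W=1, Z=0, X=1) weight 1/240
  (U=2, Y=1, W=1, Z=0, X=1) weight 2/225
  … 44 more
Group by U:
  weight(U=0) = 3/20
  weight(U=1) = 3/40
  weight(U=2) = 4/25
Total weight = 3/20 + 3/40 + 4/25 = 77/200
P(U=0 | obs) = 3/20 / 77/200 = 30/77
P(U=1 | obs) = 3/40 / 77/200 = 15/77
P(U=2 | obs) = 4/25 / 77/200 = 32/77

P(U = 0 | obs) = 30/77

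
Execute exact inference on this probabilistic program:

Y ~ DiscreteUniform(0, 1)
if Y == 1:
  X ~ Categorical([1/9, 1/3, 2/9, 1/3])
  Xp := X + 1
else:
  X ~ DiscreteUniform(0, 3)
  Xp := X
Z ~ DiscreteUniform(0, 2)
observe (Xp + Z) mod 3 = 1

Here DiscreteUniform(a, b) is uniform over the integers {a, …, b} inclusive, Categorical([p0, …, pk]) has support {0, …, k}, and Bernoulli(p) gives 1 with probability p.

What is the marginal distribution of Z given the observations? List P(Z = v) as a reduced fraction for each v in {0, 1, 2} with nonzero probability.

P(Z=0) = 25/72, P(Z=1) = 13/36, P(Z=2) = 7/24

Enumerate traces; 8 have nonzero weight after conditioning:
  (Y=0, X=0, Z=1) weight 1/24
  (Y=0, X=1, Z=0) weight 1/24
  (Y=0, X=2, Z=2) weight 1/24
  (Y=0, X=3, Z=1) weight 1/24
  (Y=1, X=0, Z=0) weight 1/54
  (Y=1, X=1, Z=2) weight 1/18
  (Y=1, X=2, Z=1) weight 1/27
  (Y=1, X=3, Z=0) weight 1/18
Group by Z:
  weight(Z=0) = 25/216
  weight(Z=1) = 13/108
  weight(Z=2) = 7/72
Total weight = 25/216 + 13/108 + 7/72 = 1/3
P(Z=0 | obs) = 25/216 / 1/3 = 25/72
P(Z=1 | obs) = 13/108 / 1/3 = 13/36
P(Z=2 | obs) = 7/72 / 1/3 = 7/24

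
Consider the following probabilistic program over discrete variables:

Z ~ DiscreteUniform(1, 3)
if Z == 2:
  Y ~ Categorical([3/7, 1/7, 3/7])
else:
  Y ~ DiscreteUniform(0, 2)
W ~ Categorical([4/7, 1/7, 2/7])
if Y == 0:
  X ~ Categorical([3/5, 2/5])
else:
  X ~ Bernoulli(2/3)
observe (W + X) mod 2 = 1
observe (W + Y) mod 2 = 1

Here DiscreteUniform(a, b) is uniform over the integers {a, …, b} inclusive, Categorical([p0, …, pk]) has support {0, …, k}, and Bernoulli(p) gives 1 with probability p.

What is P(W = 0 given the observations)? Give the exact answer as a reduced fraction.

P(W = 0 | obs) = 340/671

Enumerate traces; 12 have nonzero weight after conditioning:
  (Z=1, Y=0, W=1, X=0) weight 1/105
  (Z=1, Y=1, W=0, X=1) weight 8/189
  (Z=1, Y=1, W=2, X=1) weight 4/189
  (Z=1, Y=2, W=1, X=0) weight 1/189
  (Z=2, Y=0, W=1, X=0) weight 3/245
  (Z=2, Y=1, W=0, X=1) weight 8/441
  (Z=2, Y=1, W=2, X=1) weight 4/441
  (Z=2, Y=2, W=1, X=0) weight 1/147
  … 4 more
Group by W:
  weight(W=0) = 136/1323
  weight(W=1) = 46/945
  weight(W=2) = 68/1323
Total weight = 136/1323 + 46/945 + 68/1323 = 1342/6615
P(W=0 | obs) = 136/1323 / 1342/6615 = 340/671
P(W=1 | obs) = 46/945 / 1342/6615 = 161/671
P(W=2 | obs) = 68/1323 / 1342/6615 = 170/671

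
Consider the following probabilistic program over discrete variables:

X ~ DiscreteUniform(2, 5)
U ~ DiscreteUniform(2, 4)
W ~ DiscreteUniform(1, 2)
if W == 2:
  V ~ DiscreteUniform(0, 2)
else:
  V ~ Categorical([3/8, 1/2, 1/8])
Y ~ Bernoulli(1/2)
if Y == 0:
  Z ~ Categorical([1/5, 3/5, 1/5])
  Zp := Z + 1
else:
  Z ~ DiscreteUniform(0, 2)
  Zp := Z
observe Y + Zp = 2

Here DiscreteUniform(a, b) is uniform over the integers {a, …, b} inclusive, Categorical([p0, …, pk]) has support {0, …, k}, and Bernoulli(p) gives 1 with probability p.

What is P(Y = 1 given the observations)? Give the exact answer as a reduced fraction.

Enumerate traces; 144 have nonzero weight after conditioning:
  (X=2, U=2, W=1, V=0, Y=0, Z=1) weight 3/640
  (X=2, U=2, W=1, V=0, Y=1, Z=1) weight 1/384
  (X=2, U=2, W=1, V=1, Y=0, Z=1) weight 1/160
  (X=2, U=2, W=1, V=1, Y=1, Z=1) weight 1/288
  (X=2, U=2, W=1, V=2, Y=0, Z=1) weight 1/640
  (X=2, U=2, W=1, V=2, Y=1, Z=1) weight 1/1152
  (X=2, U=2, W=2, V=0, Y=0, Z=1) weight 1/240
  (X=2, U=2, W=2, V=0, Y=1, Z=1) weight 1/432
  … 136 more
Group by Y:
  weight(Y=0) = 3/10
  weight(Y=1) = 1/6
Total weight = 3/10 + 1/6 = 7/15
P(Y=0 | obs) = 3/10 / 7/15 = 9/14
P(Y=1 | obs) = 1/6 / 7/15 = 5/14

P(Y = 1 | obs) = 5/14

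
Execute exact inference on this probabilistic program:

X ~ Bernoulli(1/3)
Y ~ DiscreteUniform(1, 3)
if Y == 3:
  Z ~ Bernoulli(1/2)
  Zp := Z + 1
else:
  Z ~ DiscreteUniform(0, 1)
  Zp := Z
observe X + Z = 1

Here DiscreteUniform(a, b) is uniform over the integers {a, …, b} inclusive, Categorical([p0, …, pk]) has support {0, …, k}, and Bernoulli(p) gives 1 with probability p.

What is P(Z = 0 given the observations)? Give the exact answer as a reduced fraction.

Enumerate traces; 6 have nonzero weight after conditioning:
  (X=0, Y=1, Z=1) weight 1/9
  (X=0, Y=2, Z=1) weight 1/9
  (X=0, Y=3, Z=1) weight 1/9
  (X=1, Y=1, Z=0) weight 1/18
  (X=1, Y=2, Z=0) weight 1/18
  (X=1, Y=3, Z=0) weight 1/18
Group by Z:
  weight(Z=0) = 1/6
  weight(Z=1) = 1/3
Total weight = 1/6 + 1/3 = 1/2
P(Z=0 | obs) = 1/6 / 1/2 = 1/3
P(Z=1 | obs) = 1/3 / 1/2 = 2/3

P(Z = 0 | obs) = 1/3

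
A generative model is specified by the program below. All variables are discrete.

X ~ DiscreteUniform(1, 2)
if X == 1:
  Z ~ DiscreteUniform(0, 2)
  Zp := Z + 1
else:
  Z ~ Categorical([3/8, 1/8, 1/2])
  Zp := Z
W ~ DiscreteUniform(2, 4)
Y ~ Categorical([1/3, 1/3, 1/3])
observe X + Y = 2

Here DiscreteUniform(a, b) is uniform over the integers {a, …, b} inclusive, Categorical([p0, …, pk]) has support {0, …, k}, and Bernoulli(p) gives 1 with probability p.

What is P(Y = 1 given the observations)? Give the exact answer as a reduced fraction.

Enumerate traces; 18 have nonzero weight after conditioning:
  (X=1, Z=0, W=2, Y=1) weight 1/54
  (X=1, Z=0, W=3, Y=1) weight 1/54
  (X=1, Z=0, W=4, Y=1) weight 1/54
  (X=1, Z=1, W=2, Y=1) weight 1/54
  (X=1, Z=1, W=3, Y=1) weight 1/54
  (X=1, Z=1, W=4, Y=1) weight 1/54
  (X=1, Z=2, W=2, Y=1) weight 1/54
  (X=1, Z=2, W=3, Y=1) weight 1/54
  (X=2, Z=0, W=2, Y=0) weight 1/48
  … 9 more
Group by Y:
  weight(Y=0) = 1/6
  weight(Y=1) = 1/6
Total weight = 1/6 + 1/6 = 1/3
P(Y=0 | obs) = 1/6 / 1/3 = 1/2
P(Y=1 | obs) = 1/6 / 1/3 = 1/2

P(Y = 1 | obs) = 1/2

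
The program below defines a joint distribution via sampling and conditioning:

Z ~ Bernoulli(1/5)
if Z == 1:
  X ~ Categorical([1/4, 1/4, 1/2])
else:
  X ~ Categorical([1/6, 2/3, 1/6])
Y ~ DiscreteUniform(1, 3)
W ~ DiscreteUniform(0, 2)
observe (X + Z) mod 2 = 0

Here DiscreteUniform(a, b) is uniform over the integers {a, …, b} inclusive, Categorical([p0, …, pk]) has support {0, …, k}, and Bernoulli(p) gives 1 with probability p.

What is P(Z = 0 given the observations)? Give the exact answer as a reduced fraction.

Enumerate traces; 27 have nonzero weight after conditioning:
  (Z=0, X=0, Y=1, W=0) weight 2/135
  (Z=0, X=0, Y=1, W=1) weight 2/135
  (Z=0, X=0, Y=1, W=2) weight 2/135
  (Z=0, X=0, Y=2, W=0) weight 2/135
  (Z=0, X=0, Y=2, W=1) weight 2/135
  (Z=0, X=0, Y=2, W=2) weight 2/135
  (Z=0, X=0, Y=3, W=0) weight 2/135
  (Z=0, X=0, Y=3, W=1) weight 2/135
  (Z=1, X=1, Y=1, W=0) weight 1/180
  … 18 more
Group by Z:
  weight(Z=0) = 4/15
  weight(Z=1) = 1/20
Total weight = 4/15 + 1/20 = 19/60
P(Z=0 | obs) = 4/15 / 19/60 = 16/19
P(Z=1 | obs) = 1/20 / 19/60 = 3/19

P(Z = 0 | obs) = 16/19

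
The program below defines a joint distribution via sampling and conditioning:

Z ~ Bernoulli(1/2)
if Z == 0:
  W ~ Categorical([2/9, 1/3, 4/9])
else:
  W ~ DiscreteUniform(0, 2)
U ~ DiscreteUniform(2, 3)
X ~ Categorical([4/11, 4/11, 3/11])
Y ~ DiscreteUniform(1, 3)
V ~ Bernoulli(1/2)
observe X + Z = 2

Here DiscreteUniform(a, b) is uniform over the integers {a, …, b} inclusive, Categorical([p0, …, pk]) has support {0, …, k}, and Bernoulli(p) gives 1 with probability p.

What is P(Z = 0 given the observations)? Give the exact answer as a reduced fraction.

P(Z = 0 | obs) = 3/7

Enumerate traces; 72 have nonzero weight after conditioning:
  (Z=0, W=0, U=2, X=2, Y=1, V=0) weight 1/396
  (Z=0, W=0, U=2, X=2, Y=1, V=1) weight 1/396
  (Z=0, W=0, U=2, X=2, Y=2, V=0) weight 1/396
  (Z=0, W=0, U=2, X=2, Y=2, V=1) weight 1/396
  (Z=0, W=0, U=2, X=2, Y=3, V=0) weight 1/396
  (Z=0, W=0, U=2, X=2, Y=3, V=1) weight 1/396
  (Z=0, W=0, U=3, X=2, Y=1, V=0) weight 1/396
  (Z=0, W=0, U=3, X=2, Y=1, V=1) weight 1/396
  (Z=1, W=0, U=2, X=1, Y=1, V=0) weight 1/198
  … 63 more
Group by Z:
  weight(Z=0) = 3/22
  weight(Z=1) = 2/11
Total weight = 3/22 + 2/11 = 7/22
P(Z=0 | obs) = 3/22 / 7/22 = 3/7
P(Z=1 | obs) = 2/11 / 7/22 = 4/7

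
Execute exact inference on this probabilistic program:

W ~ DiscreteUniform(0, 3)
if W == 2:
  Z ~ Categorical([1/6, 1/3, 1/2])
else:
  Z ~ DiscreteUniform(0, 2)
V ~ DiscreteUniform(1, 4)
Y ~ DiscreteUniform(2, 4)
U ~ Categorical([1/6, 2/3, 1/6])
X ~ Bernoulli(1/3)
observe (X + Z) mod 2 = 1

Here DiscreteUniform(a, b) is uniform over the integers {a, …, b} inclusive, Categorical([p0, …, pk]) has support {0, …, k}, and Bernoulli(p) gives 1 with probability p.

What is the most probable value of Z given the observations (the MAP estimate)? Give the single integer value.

argmax_v P(Z = v | obs) = 1

Enumerate traces; 432 have nonzero weight after conditioning:
  (W=0, Z=0, V=1, Y=2, U=0, X=1) weight 1/2592
  (W=0, Z=0, V=1, Y=2, U=1, X=1) weight 1/648
  (W=0, Z=0, V=1, Y=2, U=2, X=1) weight 1/2592
  (W=0, Z=0, V=1, Y=3, U=0, X=1) weight 1/2592
  (W=0, Z=0, V=1, Y=3, U=1, X=1) weight 1/648
  (W=0, Z=0, V=1, Y=3, U=2, X=1) weight 1/2592
  (W=0, Z=0, V=1, Y=4, U=0, X=1) weight 1/2592
  (W=0, Z=0, V=1, Y=4, U=1, X=1) weight 1/648
  (W=0, Z=1, V=1, Y=2, U=0, X=0) weight 1/1296
  (W=0, Z=2, V=1, Y=2, U=0, X=1) weight 1/2592
  … 422 more
Group by Z:
  weight(Z=0) = 7/72
  weight(Z=1) = 2/9
  weight(Z=2) = 1/8
Total weight = 7/72 + 2/9 + 1/8 = 4/9
P(Z=0 | obs) = 7/72 / 4/9 = 7/32
P(Z=1 | obs) = 2/9 / 4/9 = 1/2
P(Z=2 | obs) = 1/8 / 4/9 = 9/32
argmax = 1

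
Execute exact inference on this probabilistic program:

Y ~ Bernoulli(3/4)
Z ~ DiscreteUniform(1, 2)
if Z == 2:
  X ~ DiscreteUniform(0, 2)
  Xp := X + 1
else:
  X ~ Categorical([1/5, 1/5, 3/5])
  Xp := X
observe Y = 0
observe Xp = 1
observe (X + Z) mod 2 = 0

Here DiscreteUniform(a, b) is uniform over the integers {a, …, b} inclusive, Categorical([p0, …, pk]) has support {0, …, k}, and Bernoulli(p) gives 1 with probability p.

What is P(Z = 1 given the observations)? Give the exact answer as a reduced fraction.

Enumerate traces; 2 have nonzero weight after conditioning:
  (Y=0, Z=1, X=1) weight 1/40
  (Y=0, Z=2, X=0) weight 1/24
Group by Z:
  weight(Z=1) = 1/40
  weight(Z=2) = 1/24
Total weight = 1/40 + 1/24 = 1/15
P(Z=1 | obs) = 1/40 / 1/15 = 3/8
P(Z=2 | obs) = 1/24 / 1/15 = 5/8

P(Z = 1 | obs) = 3/8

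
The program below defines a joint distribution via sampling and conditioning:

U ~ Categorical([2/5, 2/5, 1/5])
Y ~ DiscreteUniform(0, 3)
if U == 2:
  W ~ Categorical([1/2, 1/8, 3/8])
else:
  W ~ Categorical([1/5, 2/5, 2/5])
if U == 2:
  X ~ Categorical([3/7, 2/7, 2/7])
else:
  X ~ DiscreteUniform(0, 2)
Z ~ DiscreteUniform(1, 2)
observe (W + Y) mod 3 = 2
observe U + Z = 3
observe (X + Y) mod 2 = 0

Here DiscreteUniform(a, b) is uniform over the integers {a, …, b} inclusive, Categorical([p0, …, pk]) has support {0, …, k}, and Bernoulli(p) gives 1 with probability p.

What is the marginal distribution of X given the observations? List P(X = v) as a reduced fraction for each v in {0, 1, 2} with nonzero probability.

P(X=0) = 651/1765, P(X=1) = 568/1765, P(X=2) = 546/1765

Enumerate traces; 12 have nonzero weight after conditioning:
  (U=1, Y=0, W=2, X=0, Z=2) weight 1/150
  (U=1, Y=0, W=2, X=2, Z=2) weight 1/150
  (U=1, Y=1, W=1, X=1, Z=2) weight 1/150
  (U=1, Y=2, W=0, X=0, Z=2) weight 1/300
  (U=1, Y=2, W=0, X=2, Z=2) weight 1/300
  (U=1, Y=3, W=2, X=1, Z=2) weight 1/150
  (U=2, Y=0, W=2, X=0, Z=1) weight 9/2240
  (U=2, Y=0, W=2, X=2, Z=1) weight 3/1120
  … 4 more
Group by X:
  weight(X=0) = 31/1600
  weight(X=1) = 71/4200
  weight(X=2) = 13/800
Total weight = 31/1600 + 71/4200 + 13/800 = 353/6720
P(X=0 | obs) = 31/1600 / 353/6720 = 651/1765
P(X=1 | obs) = 71/4200 / 353/6720 = 568/1765
P(X=2 | obs) = 13/800 / 353/6720 = 546/1765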